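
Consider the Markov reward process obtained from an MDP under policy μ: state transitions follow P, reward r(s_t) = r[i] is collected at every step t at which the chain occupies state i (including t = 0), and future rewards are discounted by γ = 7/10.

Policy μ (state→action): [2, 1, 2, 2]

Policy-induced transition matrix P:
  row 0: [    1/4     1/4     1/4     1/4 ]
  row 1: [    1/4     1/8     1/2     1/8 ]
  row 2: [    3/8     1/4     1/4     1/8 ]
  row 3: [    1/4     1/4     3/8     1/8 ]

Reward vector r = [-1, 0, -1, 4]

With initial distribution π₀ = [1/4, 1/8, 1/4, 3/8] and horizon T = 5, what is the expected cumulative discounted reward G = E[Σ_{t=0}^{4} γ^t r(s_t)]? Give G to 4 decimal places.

G = 1.0385

t=0: π = [0.2500, 0.1250, 0.2500, 0.3750], E[r] = 1.0000, γ^t·E[r] = 1.000000, running G = 1.000000
t=1: π = [0.2813, 0.2344, 0.3281, 0.1563], E[r] = 0.0156, γ^t·E[r] = 0.010938, running G = 1.010938
t=2: π = [0.2910, 0.2207, 0.3281, 0.1602], E[r] = 0.0215, γ^t·E[r] = 0.010527, running G = 1.021465
t=3: π = [0.2910, 0.2224, 0.3252, 0.1614], E[r] = 0.0293, γ^t·E[r] = 0.010049, running G = 1.031514
t=4: π = [0.2906, 0.2222, 0.3258, 0.1614], E[r] = 0.0291, γ^t·E[r] = 0.006983, running G = 1.038497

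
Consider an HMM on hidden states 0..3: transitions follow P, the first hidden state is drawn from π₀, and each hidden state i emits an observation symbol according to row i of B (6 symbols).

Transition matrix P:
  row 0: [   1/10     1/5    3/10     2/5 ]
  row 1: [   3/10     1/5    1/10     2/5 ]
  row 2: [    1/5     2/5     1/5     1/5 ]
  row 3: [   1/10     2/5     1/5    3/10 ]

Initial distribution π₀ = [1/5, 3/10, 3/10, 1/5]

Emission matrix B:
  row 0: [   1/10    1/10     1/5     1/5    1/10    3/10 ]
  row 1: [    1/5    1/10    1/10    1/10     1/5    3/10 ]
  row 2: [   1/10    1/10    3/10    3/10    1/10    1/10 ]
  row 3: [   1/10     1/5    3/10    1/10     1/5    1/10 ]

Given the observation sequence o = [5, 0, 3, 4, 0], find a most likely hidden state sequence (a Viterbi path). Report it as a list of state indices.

path = [1, 1, 0, 3, 1]

t=0: δ = [6.000e-02, 9.000e-02, 3.000e-02, 2.000e-02]  (obs o_0=5)
t=1: δ = [2.700e-03, 3.600e-03, 1.800e-03, 3.600e-03]  ψ = [1, 1, 0, 1]  (obs o_1=0)
t=2: δ = [2.160e-04, 1.440e-04, 2.430e-04, 1.440e-04]  ψ = [1, 3, 0, 1]  (obs o_2=3)
t=3: δ = [4.860e-06, 1.944e-05, 6.480e-06, 1.728e-05]  ψ = [2, 2, 0, 0]  (obs o_3=4)
t=4: δ = [5.832e-07, 1.382e-06, 3.456e-07, 7.776e-07]  ψ = [1, 3, 3, 1]  (obs o_4=0)
backtrack: best end state = 1; path = [1, 1, 0, 3, 1]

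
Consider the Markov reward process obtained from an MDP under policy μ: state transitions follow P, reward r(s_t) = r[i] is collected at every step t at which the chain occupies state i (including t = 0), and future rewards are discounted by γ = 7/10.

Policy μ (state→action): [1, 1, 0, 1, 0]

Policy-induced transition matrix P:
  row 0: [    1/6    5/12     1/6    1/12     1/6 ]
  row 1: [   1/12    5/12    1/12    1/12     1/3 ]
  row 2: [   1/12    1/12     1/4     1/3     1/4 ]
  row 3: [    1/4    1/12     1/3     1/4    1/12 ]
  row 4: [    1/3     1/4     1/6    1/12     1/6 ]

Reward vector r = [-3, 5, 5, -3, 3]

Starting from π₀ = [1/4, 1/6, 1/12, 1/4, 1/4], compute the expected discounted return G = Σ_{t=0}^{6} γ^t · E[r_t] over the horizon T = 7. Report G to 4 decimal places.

G = 4.3709

t=0: π = [0.2500, 0.1667, 0.0833, 0.2500, 0.2500], E[r] = 0.5000, γ^t·E[r] = 0.500000, running G = 0.500000
t=1: π = [0.2083, 0.2639, 0.2014, 0.1458, 0.1806], E[r] = 1.8056, γ^t·E[r] = 1.263889, running G = 1.763889
t=2: π = [0.1701, 0.2708, 0.1858, 0.1580, 0.2153], E[r] = 1.9444, γ^t·E[r] = 0.952778, running G = 2.716667
t=3: π = [0.1777, 0.2662, 0.1859, 0.1561, 0.2141], E[r] = 1.9016, γ^t·E[r] = 0.652256, running G = 3.368922
t=4: π = [0.1777, 0.2670, 0.1860, 0.1558, 0.2135], E[r] = 1.9049, γ^t·E[r] = 0.457355, running G = 3.826277
t=5: π = [0.1775, 0.2671, 0.1859, 0.1558, 0.2137], E[r] = 1.9063, γ^t·E[r] = 0.320391, running G = 4.146668
t=6: π = [0.1775, 0.2672, 0.1859, 0.1558, 0.2137], E[r] = 1.9063, γ^t·E[r] = 0.224279, running G = 4.370947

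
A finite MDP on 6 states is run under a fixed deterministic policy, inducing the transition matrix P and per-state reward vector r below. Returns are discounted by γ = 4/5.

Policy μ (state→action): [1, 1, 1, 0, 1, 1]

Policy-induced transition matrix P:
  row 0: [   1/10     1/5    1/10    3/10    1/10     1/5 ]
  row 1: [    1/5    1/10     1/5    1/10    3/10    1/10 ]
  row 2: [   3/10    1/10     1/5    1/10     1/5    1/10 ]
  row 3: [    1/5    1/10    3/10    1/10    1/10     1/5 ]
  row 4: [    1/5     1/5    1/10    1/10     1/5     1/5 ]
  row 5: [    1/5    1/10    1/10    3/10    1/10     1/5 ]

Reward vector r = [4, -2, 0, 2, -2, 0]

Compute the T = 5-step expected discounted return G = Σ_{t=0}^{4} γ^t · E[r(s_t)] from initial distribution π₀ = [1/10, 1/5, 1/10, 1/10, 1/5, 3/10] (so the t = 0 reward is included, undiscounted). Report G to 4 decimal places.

t=0: π = [0.1000, 0.2000, 0.1000, 0.1000, 0.2000, 0.3000], E[r] = -0.2000, γ^t·E[r] = -0.200000, running G = -0.200000
t=1: π = [0.2000, 0.1300, 0.1500, 0.1800, 0.1700, 0.1700], E[r] = 0.5600, γ^t·E[r] = 0.448000, running G = 0.248000
t=2: π = [0.1950, 0.1370, 0.1640, 0.1740, 0.1580, 0.1720], E[r] = 0.5380, γ^t·E[r] = 0.344320, running G = 0.592320
t=3: π = [0.1969, 0.1353, 0.1649, 0.1734, 0.1596, 0.1699], E[r] = 0.5446, γ^t·E[r] = 0.278835, running G = 0.871155
t=4: π = [0.1968, 0.1357, 0.1647, 0.1734, 0.1595, 0.1700], E[r] = 0.5436, γ^t·E[r] = 0.222659, running G = 1.093814

G = 1.0938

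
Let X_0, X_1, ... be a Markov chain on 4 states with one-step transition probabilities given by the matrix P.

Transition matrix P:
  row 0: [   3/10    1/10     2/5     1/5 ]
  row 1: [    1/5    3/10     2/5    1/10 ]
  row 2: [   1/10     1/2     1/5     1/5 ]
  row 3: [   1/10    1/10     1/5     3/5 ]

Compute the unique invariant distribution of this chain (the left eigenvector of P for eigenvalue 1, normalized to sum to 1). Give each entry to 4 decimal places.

π = [0.1585, 0.2676, 0.2852, 0.2887]

Balance equations π_j = Σ_i π_i·P[i][j]:
  π_0 = 3/10·π_0 + 1/5·π_1 + 1/10·π_2 + 1/10·π_3
  π_1 = 1/10·π_0 + 3/10·π_1 + 1/2·π_2 + 1/10·π_3
  π_2 = 2/5·π_0 + 2/5·π_1 + 1/5·π_2 + 1/5·π_3
  normalize: π_0 + π_1 + π_2 + π_3 = 1
Solving the linear system gives exactly π = [45/284, 19/71, 81/284, 41/142].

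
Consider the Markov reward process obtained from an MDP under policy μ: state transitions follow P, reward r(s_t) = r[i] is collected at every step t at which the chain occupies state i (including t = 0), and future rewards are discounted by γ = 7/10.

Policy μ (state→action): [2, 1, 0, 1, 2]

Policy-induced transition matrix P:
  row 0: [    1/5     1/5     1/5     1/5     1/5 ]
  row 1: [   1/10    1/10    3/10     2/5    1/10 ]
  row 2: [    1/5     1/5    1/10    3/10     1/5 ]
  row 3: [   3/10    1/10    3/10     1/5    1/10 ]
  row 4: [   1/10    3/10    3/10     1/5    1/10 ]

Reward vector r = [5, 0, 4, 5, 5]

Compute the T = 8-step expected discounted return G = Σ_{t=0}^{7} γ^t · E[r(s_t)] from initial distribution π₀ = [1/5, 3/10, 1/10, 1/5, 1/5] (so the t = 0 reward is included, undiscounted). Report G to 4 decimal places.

t=0: π = [0.2000, 0.3000, 0.1000, 0.2000, 0.2000], E[r] = 3.4000, γ^t·E[r] = 3.400000, running G = 3.400000
t=1: π = [0.1700, 0.1700, 0.2600, 0.2700, 0.1300], E[r] = 3.8900, γ^t·E[r] = 2.723000, running G = 6.123000
t=2: π = [0.1970, 0.1690, 0.2310, 0.2600, 0.1430], E[r] = 3.9240, γ^t·E[r] = 1.922760, running G = 8.045760
t=3: π = [0.1948, 0.1714, 0.2341, 0.2569, 0.1428], E[r] = 3.9089, γ^t·E[r] = 1.340753, running G = 9.386513
t=4: π = [0.1943, 0.1715, 0.2337, 0.2577, 0.1429], E[r] = 3.9091, γ^t·E[r] = 0.938563, running G = 10.325076
t=5: π = [0.1943, 0.1714, 0.2338, 0.2577, 0.1428], E[r] = 3.9093, γ^t·E[r] = 0.657035, running G = 10.982110
t=6: π = [0.1943, 0.1714, 0.2338, 0.2577, 0.1428], E[r] = 3.9093, γ^t·E[r] = 0.459927, running G = 11.442038
t=7: π = [0.1943, 0.1714, 0.2338, 0.2577, 0.1428], E[r] = 3.9093, γ^t·E[r] = 0.321948, running G = 11.763986

G = 11.7640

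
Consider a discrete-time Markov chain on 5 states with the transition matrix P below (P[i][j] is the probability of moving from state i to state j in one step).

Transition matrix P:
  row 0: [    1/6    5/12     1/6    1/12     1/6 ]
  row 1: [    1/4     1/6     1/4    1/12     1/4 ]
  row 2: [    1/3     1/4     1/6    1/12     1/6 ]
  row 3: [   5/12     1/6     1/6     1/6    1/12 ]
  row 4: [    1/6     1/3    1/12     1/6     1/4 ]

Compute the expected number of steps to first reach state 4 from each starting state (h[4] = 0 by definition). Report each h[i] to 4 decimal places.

First-step conditioning: h[4] = 0; for i ≠ 4, h[i] = 1 + Σ_k P[i][k]·h[k].
  h[0] = 1 + 1/6·h[0] + 5/12·h[1] + 1/6·h[2] + 1/12·h[3]
  h[1] = 1 + 1/4·h[0] + 1/6·h[1] + 1/4·h[2] + 1/12·h[3]
  h[2] = 1 + 1/3·h[0] + 1/4·h[1] + 1/6·h[2] + 1/12·h[3]
  h[3] = 1 + 5/12·h[0] + 1/6·h[1] + 1/6·h[2] + 1/6·h[3]
Solving the 4×4 linear system over states ≠ 4 gives exactly h = [12012/2201, 11220/2201, 12144/2201, 13320/2201, 0] (h[4] = 0 is the target).

h = [5.4575, 5.0977, 5.5175, 6.0518, 0.0000]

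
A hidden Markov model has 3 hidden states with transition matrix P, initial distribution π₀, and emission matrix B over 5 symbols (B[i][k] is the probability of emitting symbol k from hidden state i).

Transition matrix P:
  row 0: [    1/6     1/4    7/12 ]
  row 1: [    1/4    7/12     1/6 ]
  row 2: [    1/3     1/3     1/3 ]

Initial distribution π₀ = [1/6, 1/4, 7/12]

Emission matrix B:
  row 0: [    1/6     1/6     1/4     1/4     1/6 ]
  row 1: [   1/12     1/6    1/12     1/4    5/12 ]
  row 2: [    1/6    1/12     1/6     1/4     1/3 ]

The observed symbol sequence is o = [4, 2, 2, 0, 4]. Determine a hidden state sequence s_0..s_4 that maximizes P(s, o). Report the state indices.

path = [2, 0, 2, 0, 2]

t=0: δ = [2.778e-02, 1.042e-01, 1.944e-01]  (obs o_0=4)
t=1: δ = [1.620e-02, 5.401e-03, 1.080e-02]  ψ = [2, 2, 2]  (obs o_1=2)
t=2: δ = [9.002e-04, 3.376e-04, 1.575e-03]  ψ = [2, 0, 0]  (obs o_2=2)
t=3: δ = [8.752e-05, 4.376e-05, 8.752e-05]  ψ = [2, 2, 0]  (obs o_3=0)
t=4: δ = [4.862e-06, 1.216e-05, 1.702e-05]  ψ = [2, 2, 0]  (obs o_4=4)
backtrack: best end state = 2; path = [2, 0, 2, 0, 2]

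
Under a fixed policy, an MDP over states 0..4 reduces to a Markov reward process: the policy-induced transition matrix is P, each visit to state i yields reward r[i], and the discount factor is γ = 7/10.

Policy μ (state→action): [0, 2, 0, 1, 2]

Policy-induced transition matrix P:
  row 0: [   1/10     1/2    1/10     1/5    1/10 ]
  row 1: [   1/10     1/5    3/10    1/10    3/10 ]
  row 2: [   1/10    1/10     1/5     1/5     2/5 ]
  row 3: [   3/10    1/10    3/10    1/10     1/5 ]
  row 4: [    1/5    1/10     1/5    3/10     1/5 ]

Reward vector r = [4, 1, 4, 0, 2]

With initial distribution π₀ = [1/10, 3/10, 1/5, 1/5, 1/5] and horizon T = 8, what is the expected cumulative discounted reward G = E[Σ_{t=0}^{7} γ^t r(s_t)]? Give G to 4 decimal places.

G = 6.6777

t=0: π = [0.1000, 0.3000, 0.2000, 0.2000, 0.2000], E[r] = 1.9000, γ^t·E[r] = 1.900000, running G = 1.900000
t=1: π = [0.1600, 0.1700, 0.2400, 0.1700, 0.2600], E[r] = 2.2900, γ^t·E[r] = 1.603000, running G = 3.503000
t=2: π = [0.1600, 0.1810, 0.2180, 0.1920, 0.2490], E[r] = 2.1910, γ^t·E[r] = 1.073590, running G = 4.576590
t=3: π = [0.1633, 0.1821, 0.2213, 0.1876, 0.2457], E[r] = 2.2119, γ^t·E[r] = 0.758682, running G = 5.335272
t=4: π = [0.1621, 0.1835, 0.2206, 0.1876, 0.2461], E[r] = 2.2067, γ^t·E[r] = 0.529836, running G = 5.865108
t=5: π = [0.1621, 0.1832, 0.2209, 0.1875, 0.2463], E[r] = 2.2079, γ^t·E[r] = 0.371079, running G = 6.236187
t=6: π = [0.1621, 0.1832, 0.2209, 0.1876, 0.2463], E[r] = 2.2077, γ^t·E[r] = 0.259731, running G = 6.495918
t=7: π = [0.1621, 0.1832, 0.2209, 0.1876, 0.2463], E[r] = 2.2077, γ^t·E[r] = 0.181815, running G = 6.677733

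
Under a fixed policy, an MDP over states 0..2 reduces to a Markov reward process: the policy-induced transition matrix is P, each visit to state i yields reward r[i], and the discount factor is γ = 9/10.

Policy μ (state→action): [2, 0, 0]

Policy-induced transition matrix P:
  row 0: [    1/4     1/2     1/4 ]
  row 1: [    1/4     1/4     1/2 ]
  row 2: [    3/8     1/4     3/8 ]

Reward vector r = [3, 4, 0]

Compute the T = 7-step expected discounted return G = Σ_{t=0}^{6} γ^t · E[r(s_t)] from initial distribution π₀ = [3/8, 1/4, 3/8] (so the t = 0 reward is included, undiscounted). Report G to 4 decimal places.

G = 11.4188

t=0: π = [0.3750, 0.2500, 0.3750], E[r] = 2.1250, γ^t·E[r] = 2.125000, running G = 2.125000
t=1: π = [0.2969, 0.3438, 0.3594], E[r] = 2.2656, γ^t·E[r] = 2.039063, running G = 4.164063
t=2: π = [0.2949, 0.3242, 0.3809], E[r] = 2.1816, γ^t·E[r] = 1.767129, running G = 5.931191
t=3: π = [0.2976, 0.3237, 0.3787], E[r] = 2.1877, γ^t·E[r] = 1.594865, running G = 7.526057
t=4: π = [0.2973, 0.3244, 0.3783], E[r] = 2.1896, γ^t·E[r] = 1.436600, running G = 8.962657
t=5: π = [0.2973, 0.3243, 0.3784], E[r] = 2.1892, γ^t·E[r] = 1.292690, running G = 10.255347
t=6: π = [0.2973, 0.3243, 0.3784], E[r] = 2.1892, γ^t·E[r] = 1.163418, running G = 11.418766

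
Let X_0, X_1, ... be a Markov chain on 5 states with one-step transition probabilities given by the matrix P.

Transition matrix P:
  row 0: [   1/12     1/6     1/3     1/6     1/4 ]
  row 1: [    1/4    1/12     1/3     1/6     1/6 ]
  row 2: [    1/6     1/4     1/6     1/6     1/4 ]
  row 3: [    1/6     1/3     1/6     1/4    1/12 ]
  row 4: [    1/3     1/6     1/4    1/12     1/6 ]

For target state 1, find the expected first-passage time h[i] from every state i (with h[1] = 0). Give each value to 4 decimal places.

First-step conditioning: h[1] = 0; for i ≠ 1, h[i] = 1 + Σ_k P[i][k]·h[k].
  h[0] = 1 + 1/12·h[0] + 1/3·h[2] + 1/6·h[3] + 1/4·h[4]
  h[2] = 1 + 1/6·h[0] + 1/6·h[2] + 1/6·h[3] + 1/4·h[4]
  h[3] = 1 + 1/6·h[0] + 1/6·h[2] + 1/4·h[3] + 1/12·h[4]
  h[4] = 1 + 1/3·h[0] + 1/4·h[2] + 1/12·h[3] + 1/6·h[4]
Solving the 4×4 linear system over states ≠ 1 gives exactly h = [23688/5081, 0, 21996/5081, 19608/5081, 24132/5081] (h[1] = 0 is the target).

h = [4.6621, 0.0000, 4.3291, 3.8591, 4.7495]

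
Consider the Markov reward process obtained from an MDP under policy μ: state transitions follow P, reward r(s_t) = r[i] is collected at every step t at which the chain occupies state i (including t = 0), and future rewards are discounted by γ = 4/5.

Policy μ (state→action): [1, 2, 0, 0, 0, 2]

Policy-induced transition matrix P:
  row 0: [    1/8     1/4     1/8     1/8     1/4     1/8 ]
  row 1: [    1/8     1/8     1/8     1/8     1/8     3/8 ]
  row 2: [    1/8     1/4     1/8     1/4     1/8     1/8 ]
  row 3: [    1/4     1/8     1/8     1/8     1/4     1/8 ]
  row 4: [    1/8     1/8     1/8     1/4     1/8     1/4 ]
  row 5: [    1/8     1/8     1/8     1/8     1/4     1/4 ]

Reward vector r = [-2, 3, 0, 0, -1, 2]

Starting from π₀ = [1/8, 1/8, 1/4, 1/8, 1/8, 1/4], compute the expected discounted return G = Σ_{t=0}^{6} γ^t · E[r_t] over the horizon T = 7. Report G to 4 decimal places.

t=0: π = [0.1250, 0.1250, 0.2500, 0.1250, 0.1250, 0.2500], E[r] = 0.5000, γ^t·E[r] = 0.500000, running G = 0.500000
t=1: π = [0.1406, 0.1719, 0.1250, 0.1719, 0.1875, 0.2031], E[r] = 0.4531, γ^t·E[r] = 0.362500, running G = 0.862500
t=2: π = [0.1465, 0.1582, 0.1250, 0.1641, 0.1895, 0.2168], E[r] = 0.4258, γ^t·E[r] = 0.272500, running G = 1.135000
t=3: π = [0.1455, 0.1589, 0.1250, 0.1643, 0.1909, 0.2153], E[r] = 0.4255, γ^t·E[r] = 0.217875, running G = 1.352875
t=4: π = [0.1455, 0.1588, 0.1250, 0.1645, 0.1906, 0.2155], E[r] = 0.4258, γ^t·E[r] = 0.174388, running G = 1.527263
t=5: π = [0.1456, 0.1588, 0.1250, 0.1645, 0.1907, 0.2155], E[r] = 0.4256, γ^t·E[r] = 0.139455, running G = 1.666718
t=6: π = [0.1456, 0.1588, 0.1250, 0.1645, 0.1907, 0.2155], E[r] = 0.4256, γ^t·E[r] = 0.111571, running G = 1.778289

G = 1.7783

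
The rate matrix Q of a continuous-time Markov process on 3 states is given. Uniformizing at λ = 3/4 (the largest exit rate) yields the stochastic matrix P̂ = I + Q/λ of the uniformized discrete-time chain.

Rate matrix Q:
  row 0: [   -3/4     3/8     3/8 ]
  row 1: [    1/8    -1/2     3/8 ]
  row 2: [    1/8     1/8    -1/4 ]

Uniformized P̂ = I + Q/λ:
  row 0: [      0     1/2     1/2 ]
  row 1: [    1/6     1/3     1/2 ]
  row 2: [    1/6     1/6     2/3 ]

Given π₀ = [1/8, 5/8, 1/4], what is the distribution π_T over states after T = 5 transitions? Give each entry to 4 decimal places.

t=0: π = [0.1250, 0.6250, 0.2500]
t=1: π = [0.1458, 0.3125, 0.5417]
t=2: π = [0.1424, 0.2674, 0.5903]
t=3: π = [0.1429, 0.2587, 0.5984]
t=4: π = [0.1428, 0.2574, 0.5997]
t=5: π = [0.1429, 0.2572, 0.6000]

π = [0.1429, 0.2572, 0.6000]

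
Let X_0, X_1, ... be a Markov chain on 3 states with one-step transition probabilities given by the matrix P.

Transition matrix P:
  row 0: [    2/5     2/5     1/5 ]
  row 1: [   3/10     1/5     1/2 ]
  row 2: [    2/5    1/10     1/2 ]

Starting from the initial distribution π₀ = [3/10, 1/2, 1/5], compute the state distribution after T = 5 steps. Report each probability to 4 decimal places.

t=0: π = [0.3000, 0.5000, 0.2000]
t=1: π = [0.3500, 0.2400, 0.4100]
t=2: π = [0.3760, 0.2290, 0.3950]
t=3: π = [0.3771, 0.2357, 0.3872]
t=4: π = [0.3764, 0.2367, 0.3869]
t=5: π = [0.3763, 0.2366, 0.3871]

π = [0.3763, 0.2366, 0.3871]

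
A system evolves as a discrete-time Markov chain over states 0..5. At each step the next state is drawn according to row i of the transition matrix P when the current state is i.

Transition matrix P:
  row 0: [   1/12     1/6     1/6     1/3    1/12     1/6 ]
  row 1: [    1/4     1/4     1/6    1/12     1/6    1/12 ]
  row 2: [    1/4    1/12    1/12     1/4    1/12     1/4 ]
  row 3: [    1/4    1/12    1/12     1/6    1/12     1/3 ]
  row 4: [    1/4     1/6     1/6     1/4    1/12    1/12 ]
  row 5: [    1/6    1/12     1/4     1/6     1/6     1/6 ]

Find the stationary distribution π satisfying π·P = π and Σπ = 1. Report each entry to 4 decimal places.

Balance equations π_j = Σ_i π_i·P[i][j]:
  π_0 = 1/12·π_0 + 1/4·π_1 + 1/4·π_2 + 1/4·π_3 + 1/4·π_4 + 1/6·π_5
  π_1 = 1/6·π_0 + 1/4·π_1 + 1/12·π_2 + 1/12·π_3 + 1/6·π_4 + 1/12·π_5
  π_2 = 1/6·π_0 + 1/6·π_1 + 1/12·π_2 + 1/12·π_3 + 1/6·π_4 + 1/4·π_5
  π_3 = 1/3·π_0 + 1/12·π_1 + 1/4·π_2 + 1/6·π_3 + 1/4·π_4 + 1/6·π_5
  π_4 = 1/12·π_0 + 1/6·π_1 + 1/12·π_2 + 1/12·π_3 + 1/12·π_4 + 1/6·π_5
  normalize: π_0 + π_1 + π_2 + π_3 + π_4 + π_5 = 1
Solving the linear system gives exactly π = [28603/142731, 18710/142731, 21776/142731, 30125/142731, 15766/142731, 27751/142731].

π = [0.2004, 0.1311, 0.1526, 0.2111, 0.1105, 0.1944]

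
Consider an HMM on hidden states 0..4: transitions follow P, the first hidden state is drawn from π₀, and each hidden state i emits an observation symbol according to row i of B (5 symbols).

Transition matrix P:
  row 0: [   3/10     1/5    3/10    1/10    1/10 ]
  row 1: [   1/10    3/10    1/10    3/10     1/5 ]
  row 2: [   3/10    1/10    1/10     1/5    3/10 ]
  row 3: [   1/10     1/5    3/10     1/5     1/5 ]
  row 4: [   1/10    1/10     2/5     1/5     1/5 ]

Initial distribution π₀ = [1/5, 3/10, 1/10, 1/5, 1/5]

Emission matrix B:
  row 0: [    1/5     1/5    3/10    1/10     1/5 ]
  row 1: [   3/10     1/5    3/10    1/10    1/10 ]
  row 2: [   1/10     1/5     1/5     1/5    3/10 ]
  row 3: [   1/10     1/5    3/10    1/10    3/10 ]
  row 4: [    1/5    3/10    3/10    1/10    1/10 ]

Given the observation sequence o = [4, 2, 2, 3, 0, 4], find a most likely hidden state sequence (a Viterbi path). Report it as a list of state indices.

path = [3, 2, 4, 2, 4, 2]

t=0: δ = [4.000e-02, 3.000e-02, 3.000e-02, 6.000e-02, 2.000e-02]  (obs o_0=4)
t=1: δ = [3.600e-03, 3.600e-03, 3.600e-03, 3.600e-03, 3.600e-03]  ψ = [0, 3, 3, 3, 3]  (obs o_1=2)
t=2: δ = [3.240e-04, 3.240e-04, 2.880e-04, 3.240e-04, 3.240e-04]  ψ = [0, 1, 4, 1, 2]  (obs o_2=2)
t=3: δ = [9.720e-06, 9.720e-06, 2.592e-05, 9.720e-06, 8.640e-06]  ψ = [0, 1, 4, 1, 2]  (obs o_3=3)
t=4: δ = [1.555e-06, 8.748e-07, 3.456e-07, 5.184e-07, 1.555e-06]  ψ = [2, 1, 4, 2, 2]  (obs o_4=0)
t=5: δ = [9.331e-08, 3.110e-08, 1.866e-07, 9.331e-08, 3.110e-08]  ψ = [0, 0, 4, 4, 4]  (obs o_5=4)
backtrack: best end state = 2; path = [3, 2, 4, 2, 4, 2]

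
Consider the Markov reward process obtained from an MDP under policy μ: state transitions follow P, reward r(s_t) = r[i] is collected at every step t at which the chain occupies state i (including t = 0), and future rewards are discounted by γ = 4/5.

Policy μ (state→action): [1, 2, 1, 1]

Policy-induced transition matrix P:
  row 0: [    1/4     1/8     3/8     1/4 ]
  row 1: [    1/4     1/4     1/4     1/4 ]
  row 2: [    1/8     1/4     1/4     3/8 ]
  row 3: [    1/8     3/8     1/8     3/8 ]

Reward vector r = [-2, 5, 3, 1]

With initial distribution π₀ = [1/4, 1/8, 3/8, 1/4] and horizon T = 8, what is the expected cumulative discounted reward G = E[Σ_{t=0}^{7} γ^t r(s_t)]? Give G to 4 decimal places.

G = 7.7996

t=0: π = [0.2500, 0.1250, 0.3750, 0.2500], E[r] = 1.5000, γ^t·E[r] = 1.500000, running G = 1.500000
t=1: π = [0.1719, 0.2500, 0.2500, 0.3281], E[r] = 1.9844, γ^t·E[r] = 1.587500, running G = 3.087500
t=2: π = [0.1777, 0.2695, 0.2305, 0.3223], E[r] = 2.0059, γ^t·E[r] = 1.283750, running G = 4.371250
t=3: π = [0.1809, 0.2681, 0.2319, 0.3191], E[r] = 1.9934, γ^t·E[r] = 1.020625, running G = 5.391875
t=4: π = [0.1811, 0.2673, 0.2327, 0.3189], E[r] = 1.9912, γ^t·E[r] = 0.815588, running G = 6.207463
t=5: π = [0.1810, 0.2672, 0.2328, 0.3190], E[r] = 1.9913, γ^t·E[r] = 0.652506, running G = 6.859969
t=6: π = [0.1810, 0.2672, 0.2328, 0.3190], E[r] = 1.9914, γ^t·E[r] = 0.522027, running G = 7.381996
t=7: π = [0.1810, 0.2672, 0.2328, 0.3190], E[r] = 1.9914, γ^t·E[r] = 0.417623, running G = 7.799619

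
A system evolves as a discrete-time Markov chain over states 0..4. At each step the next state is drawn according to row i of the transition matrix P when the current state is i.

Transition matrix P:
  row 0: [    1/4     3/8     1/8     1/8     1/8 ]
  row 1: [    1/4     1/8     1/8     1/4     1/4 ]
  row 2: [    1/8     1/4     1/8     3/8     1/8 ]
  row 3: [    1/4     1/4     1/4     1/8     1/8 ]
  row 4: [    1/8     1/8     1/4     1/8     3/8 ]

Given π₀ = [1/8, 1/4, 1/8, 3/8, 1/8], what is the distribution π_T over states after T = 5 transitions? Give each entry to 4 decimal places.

π = [0.2027, 0.2221, 0.1750, 0.1965, 0.2037]

t=0: π = [0.1250, 0.2500, 0.1250, 0.3750, 0.1250]
t=1: π = [0.2188, 0.2188, 0.1875, 0.1875, 0.1875]
t=2: π = [0.2031, 0.2266, 0.1719, 0.1992, 0.1992]
t=3: π = [0.2036, 0.2222, 0.1748, 0.1963, 0.2031]
t=4: π = [0.2028, 0.2223, 0.1749, 0.1965, 0.2036]
t=5: π = [0.2027, 0.2221, 0.1750, 0.1965, 0.2037]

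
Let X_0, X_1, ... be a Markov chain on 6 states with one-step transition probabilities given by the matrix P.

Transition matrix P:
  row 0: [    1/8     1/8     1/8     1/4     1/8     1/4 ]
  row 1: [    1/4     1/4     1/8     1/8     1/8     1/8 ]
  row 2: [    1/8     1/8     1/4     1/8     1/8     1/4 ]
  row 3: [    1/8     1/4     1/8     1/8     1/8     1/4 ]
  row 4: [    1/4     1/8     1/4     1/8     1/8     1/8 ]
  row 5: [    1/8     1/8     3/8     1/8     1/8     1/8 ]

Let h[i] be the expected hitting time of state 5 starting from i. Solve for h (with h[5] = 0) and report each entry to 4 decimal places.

h = [4.6850, 5.3438, 4.6745, 4.7582, 5.2601, 0.0000]

First-step conditioning: h[5] = 0; for i ≠ 5, h[i] = 1 + Σ_k P[i][k]·h[k].
  h[0] = 1 + 1/8·h[0] + 1/8·h[1] + 1/8·h[2] + 1/4·h[3] + 1/8·h[4]
  h[1] = 1 + 1/4·h[0] + 1/4·h[1] + 1/8·h[2] + 1/8·h[3] + 1/8·h[4]
  h[2] = 1 + 1/8·h[0] + 1/8·h[1] + 1/4·h[2] + 1/8·h[3] + 1/8·h[4]
  h[3] = 1 + 1/8·h[0] + 1/4·h[1] + 1/8·h[2] + 1/8·h[3] + 1/8·h[4]
  h[4] = 1 + 1/4·h[0] + 1/8·h[1] + 1/4·h[2] + 1/8·h[3] + 1/8·h[4]
Solving the 5×5 linear system over states ≠ 5 gives exactly h = [3584/765, 4088/765, 1192/255, 728/153, 4024/765, 0] (h[5] = 0 is the target).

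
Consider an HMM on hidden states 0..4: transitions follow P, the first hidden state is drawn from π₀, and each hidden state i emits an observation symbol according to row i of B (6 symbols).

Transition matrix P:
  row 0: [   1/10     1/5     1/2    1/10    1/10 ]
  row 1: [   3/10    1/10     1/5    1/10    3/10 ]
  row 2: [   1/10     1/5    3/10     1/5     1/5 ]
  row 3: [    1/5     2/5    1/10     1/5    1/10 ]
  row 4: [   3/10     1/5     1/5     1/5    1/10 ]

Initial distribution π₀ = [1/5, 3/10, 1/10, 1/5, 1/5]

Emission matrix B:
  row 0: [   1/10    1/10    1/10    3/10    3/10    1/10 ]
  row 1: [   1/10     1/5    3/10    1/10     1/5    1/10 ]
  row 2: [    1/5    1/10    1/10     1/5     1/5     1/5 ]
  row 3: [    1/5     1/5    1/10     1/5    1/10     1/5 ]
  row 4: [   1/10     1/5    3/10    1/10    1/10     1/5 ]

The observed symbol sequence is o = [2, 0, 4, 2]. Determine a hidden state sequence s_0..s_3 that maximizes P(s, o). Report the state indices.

path = [4, 3, 1, 4]

t=0: δ = [2.000e-02, 9.000e-02, 1.000e-02, 2.000e-02, 6.000e-02]  (obs o_0=2)
t=1: δ = [2.700e-03, 1.200e-03, 3.600e-03, 2.400e-03, 2.700e-03]  ψ = [1, 4, 1, 4, 1]  (obs o_1=0)
t=2: δ = [2.430e-04, 1.920e-04, 2.700e-04, 7.200e-05, 7.200e-05]  ψ = [4, 3, 0, 2, 2]  (obs o_2=4)
t=3: δ = [5.760e-06, 1.620e-05, 1.215e-05, 5.400e-06, 1.728e-05]  ψ = [1, 2, 0, 2, 1]  (obs o_3=2)
backtrack: best end state = 4; path = [4, 3, 1, 4]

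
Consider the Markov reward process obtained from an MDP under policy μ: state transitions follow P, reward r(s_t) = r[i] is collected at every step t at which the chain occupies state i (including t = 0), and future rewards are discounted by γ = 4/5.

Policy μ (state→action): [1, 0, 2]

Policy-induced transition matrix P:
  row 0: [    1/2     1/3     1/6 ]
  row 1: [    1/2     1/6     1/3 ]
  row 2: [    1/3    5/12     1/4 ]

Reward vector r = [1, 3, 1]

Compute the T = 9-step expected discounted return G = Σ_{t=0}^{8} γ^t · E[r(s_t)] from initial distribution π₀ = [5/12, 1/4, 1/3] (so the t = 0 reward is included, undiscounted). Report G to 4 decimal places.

t=0: π = [0.4167, 0.2500, 0.3333], E[r] = 1.5000, γ^t·E[r] = 1.500000, running G = 1.500000
t=1: π = [0.4444, 0.3194, 0.2361], E[r] = 1.6389, γ^t·E[r] = 1.311111, running G = 2.811111
t=2: π = [0.4606, 0.2998, 0.2396], E[r] = 1.5995, γ^t·E[r] = 1.023704, running G = 3.834815
t=3: π = [0.4601, 0.3033, 0.2366], E[r] = 1.6067, γ^t·E[r] = 0.822617, running G = 4.657432
t=4: π = [0.4606, 0.3025, 0.2369], E[r] = 1.6050, γ^t·E[r] = 0.657402, running G = 5.314835
t=5: π = [0.4605, 0.3027, 0.2368], E[r] = 1.6053, γ^t·E[r] = 0.526033, running G = 5.840868
t=6: π = [0.4605, 0.3026, 0.2368], E[r] = 1.6053, γ^t·E[r] = 0.420807, running G = 6.261674
t=7: π = [0.4605, 0.3026, 0.2368], E[r] = 1.6053, γ^t·E[r] = 0.336649, running G = 6.598323
t=8: π = [0.4605, 0.3026, 0.2368], E[r] = 1.6053, γ^t·E[r] = 0.269318, running G = 6.867641

G = 6.8676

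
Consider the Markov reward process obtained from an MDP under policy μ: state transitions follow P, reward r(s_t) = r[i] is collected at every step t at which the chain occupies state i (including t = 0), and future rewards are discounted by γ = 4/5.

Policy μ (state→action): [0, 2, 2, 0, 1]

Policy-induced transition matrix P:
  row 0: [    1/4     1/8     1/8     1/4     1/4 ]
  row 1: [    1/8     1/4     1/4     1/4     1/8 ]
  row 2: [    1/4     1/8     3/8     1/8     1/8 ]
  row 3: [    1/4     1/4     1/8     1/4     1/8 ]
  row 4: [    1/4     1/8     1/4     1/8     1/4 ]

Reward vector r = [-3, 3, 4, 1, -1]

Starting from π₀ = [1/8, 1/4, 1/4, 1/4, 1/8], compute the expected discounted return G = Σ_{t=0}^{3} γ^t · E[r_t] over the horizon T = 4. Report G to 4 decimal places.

G = 3.0969

t=0: π = [0.1250, 0.2500, 0.2500, 0.2500, 0.1250], E[r] = 1.5000, γ^t·E[r] = 1.500000, running G = 1.500000
t=1: π = [0.2188, 0.1875, 0.2344, 0.2031, 0.1563], E[r] = 0.8906, γ^t·E[r] = 0.712500, running G = 2.212500
t=2: π = [0.2266, 0.1738, 0.2266, 0.2012, 0.1719], E[r] = 0.7773, γ^t·E[r] = 0.497500, running G = 2.710000
t=3: π = [0.2283, 0.1719, 0.2249, 0.2002, 0.1748], E[r] = 0.7556, γ^t·E[r] = 0.386875, running G = 3.096875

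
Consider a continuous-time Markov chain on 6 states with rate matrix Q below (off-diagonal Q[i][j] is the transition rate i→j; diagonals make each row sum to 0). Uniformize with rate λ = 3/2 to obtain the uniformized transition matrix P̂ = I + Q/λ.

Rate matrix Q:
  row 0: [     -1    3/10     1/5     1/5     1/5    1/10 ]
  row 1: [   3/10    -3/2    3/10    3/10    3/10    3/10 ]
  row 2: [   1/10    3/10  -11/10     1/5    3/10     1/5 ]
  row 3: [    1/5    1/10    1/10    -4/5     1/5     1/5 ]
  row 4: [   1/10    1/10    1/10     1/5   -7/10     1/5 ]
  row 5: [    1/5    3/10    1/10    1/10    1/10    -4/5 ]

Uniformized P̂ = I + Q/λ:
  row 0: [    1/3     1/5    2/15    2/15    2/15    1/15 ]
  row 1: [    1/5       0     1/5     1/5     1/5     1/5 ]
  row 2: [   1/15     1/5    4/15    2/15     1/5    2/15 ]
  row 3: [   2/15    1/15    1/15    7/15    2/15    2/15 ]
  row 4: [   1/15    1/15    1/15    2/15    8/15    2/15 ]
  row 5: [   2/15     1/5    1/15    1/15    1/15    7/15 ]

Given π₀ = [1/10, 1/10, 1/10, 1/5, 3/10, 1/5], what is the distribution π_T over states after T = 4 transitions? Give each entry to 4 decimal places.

t=0: π = [0.1000, 0.1000, 0.1000, 0.2000, 0.3000, 0.2000]
t=1: π = [0.1333, 0.1133, 0.1067, 0.1933, 0.2533, 0.2000]
t=2: π = [0.1436, 0.1178, 0.1120, 0.1920, 0.2360, 0.1987]
t=3: π = [0.1467, 0.1194, 0.1143, 0.1919, 0.2298, 0.1978]
t=4: π = [0.1477, 0.1199, 0.1152, 0.1921, 0.2276, 0.1975]

π = [0.1477, 0.1199, 0.1152, 0.1921, 0.2276, 0.1975]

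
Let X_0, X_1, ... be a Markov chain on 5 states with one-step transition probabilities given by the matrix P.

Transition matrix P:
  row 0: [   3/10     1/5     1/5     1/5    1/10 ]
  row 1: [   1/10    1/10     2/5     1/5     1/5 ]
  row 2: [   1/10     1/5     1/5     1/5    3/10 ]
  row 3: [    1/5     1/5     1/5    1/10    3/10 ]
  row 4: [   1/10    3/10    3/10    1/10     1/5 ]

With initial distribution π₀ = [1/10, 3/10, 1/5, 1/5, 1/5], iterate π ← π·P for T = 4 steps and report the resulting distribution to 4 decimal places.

t=0: π = [0.1000, 0.3000, 0.2000, 0.2000, 0.2000]
t=1: π = [0.1400, 0.1900, 0.2800, 0.1600, 0.2300]
t=2: π = [0.1440, 0.2040, 0.2610, 0.1610, 0.2300]
t=3: π = [0.1449, 0.2026, 0.2638, 0.1609, 0.2278]
t=4: π = [0.1451, 0.2025, 0.2633, 0.1611, 0.2280]

π = [0.1451, 0.2025, 0.2633, 0.1611, 0.2280]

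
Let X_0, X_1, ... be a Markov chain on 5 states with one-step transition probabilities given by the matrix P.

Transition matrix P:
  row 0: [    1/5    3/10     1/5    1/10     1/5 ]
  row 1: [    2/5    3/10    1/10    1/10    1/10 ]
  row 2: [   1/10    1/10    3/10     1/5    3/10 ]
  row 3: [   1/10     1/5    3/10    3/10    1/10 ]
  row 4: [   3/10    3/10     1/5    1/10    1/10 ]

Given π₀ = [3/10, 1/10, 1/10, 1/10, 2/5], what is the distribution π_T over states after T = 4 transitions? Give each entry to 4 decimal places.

t=0: π = [0.3000, 0.1000, 0.1000, 0.1000, 0.4000]
t=1: π = [0.2400, 0.2700, 0.2100, 0.1300, 0.1500]
t=2: π = [0.2350, 0.2450, 0.2070, 0.1470, 0.1660]
t=3: π = [0.2302, 0.2439, 0.2109, 0.1501, 0.1649]
t=4: π = [0.2292, 0.2428, 0.2117, 0.1511, 0.1652]

π = [0.2292, 0.2428, 0.2117, 0.1511, 0.1652]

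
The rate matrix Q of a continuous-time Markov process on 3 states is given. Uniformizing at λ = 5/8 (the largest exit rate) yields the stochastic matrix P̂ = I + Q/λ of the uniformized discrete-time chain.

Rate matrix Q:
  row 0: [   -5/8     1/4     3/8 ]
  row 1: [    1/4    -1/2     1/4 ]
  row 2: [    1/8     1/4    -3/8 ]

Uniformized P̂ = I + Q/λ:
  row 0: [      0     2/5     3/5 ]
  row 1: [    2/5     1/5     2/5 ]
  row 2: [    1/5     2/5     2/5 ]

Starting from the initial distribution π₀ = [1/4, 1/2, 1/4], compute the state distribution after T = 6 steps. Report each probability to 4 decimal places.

t=0: π = [0.2500, 0.5000, 0.2500]
t=1: π = [0.2500, 0.3000, 0.4500]
t=2: π = [0.2100, 0.3400, 0.4500]
t=3: π = [0.2260, 0.3320, 0.4420]
t=4: π = [0.2212, 0.3336, 0.4452]
t=5: π = [0.2225, 0.3333, 0.4442]
t=6: π = [0.2222, 0.3333, 0.4445]

π = [0.2222, 0.3333, 0.4445]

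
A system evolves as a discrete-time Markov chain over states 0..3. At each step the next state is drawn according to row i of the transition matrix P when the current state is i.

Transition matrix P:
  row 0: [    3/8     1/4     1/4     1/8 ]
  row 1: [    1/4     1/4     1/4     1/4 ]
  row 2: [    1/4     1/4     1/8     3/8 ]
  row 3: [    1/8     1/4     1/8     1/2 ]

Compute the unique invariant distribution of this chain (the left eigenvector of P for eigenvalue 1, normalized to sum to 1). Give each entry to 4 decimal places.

Balance equations π_j = Σ_i π_i·P[i][j]:
  π_0 = 3/8·π_0 + 1/4·π_1 + 1/4·π_2 + 1/8·π_3
  π_1 = 1/4·π_0 + 1/4·π_1 + 1/4·π_2 + 1/4·π_3
  π_2 = 1/4·π_0 + 1/4·π_1 + 1/8·π_2 + 1/8·π_3
  normalize: π_0 + π_1 + π_2 + π_3 = 1
Solving the linear system gives exactly π = [45/188, 1/4, 35/188, 61/188].

π = [0.2394, 0.2500, 0.1862, 0.3245]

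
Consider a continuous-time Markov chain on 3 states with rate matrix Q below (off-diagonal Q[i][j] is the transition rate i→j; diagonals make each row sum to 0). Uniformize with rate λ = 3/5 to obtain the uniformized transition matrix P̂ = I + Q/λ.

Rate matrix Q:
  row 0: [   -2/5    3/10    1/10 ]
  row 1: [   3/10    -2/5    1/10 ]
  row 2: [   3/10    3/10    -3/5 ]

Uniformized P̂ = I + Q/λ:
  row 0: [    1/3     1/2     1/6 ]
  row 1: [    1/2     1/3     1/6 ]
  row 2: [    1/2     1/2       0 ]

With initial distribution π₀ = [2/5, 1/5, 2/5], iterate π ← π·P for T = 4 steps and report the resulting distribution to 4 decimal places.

π = [0.4285, 0.4284, 0.1431]

t=0: π = [0.4000, 0.2000, 0.4000]
t=1: π = [0.4333, 0.4667, 0.1000]
t=2: π = [0.4278, 0.4222, 0.1500]
t=3: π = [0.4287, 0.4296, 0.1417]
t=4: π = [0.4285, 0.4284, 0.1431]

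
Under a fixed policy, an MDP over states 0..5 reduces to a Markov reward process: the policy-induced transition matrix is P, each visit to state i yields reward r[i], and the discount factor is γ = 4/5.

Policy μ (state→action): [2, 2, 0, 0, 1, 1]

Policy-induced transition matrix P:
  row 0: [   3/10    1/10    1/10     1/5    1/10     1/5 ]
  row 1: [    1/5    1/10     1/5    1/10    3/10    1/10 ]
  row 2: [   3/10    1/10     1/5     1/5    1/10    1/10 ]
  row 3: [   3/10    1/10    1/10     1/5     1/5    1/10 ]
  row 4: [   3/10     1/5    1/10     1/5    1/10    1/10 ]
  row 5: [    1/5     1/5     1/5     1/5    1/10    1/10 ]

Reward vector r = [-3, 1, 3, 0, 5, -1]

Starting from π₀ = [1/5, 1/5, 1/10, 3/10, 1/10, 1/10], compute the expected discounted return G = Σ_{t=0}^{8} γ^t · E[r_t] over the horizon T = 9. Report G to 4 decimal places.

t=0: π = [0.2000, 0.2000, 0.1000, 0.3000, 0.1000, 0.1000], E[r] = 0.3000, γ^t·E[r] = 0.300000, running G = 0.300000
t=1: π = [0.2700, 0.1200, 0.1400, 0.1800, 0.1700, 0.1200], E[r] = 0.4600, γ^t·E[r] = 0.368000, running G = 0.668000
t=2: π = [0.2760, 0.1290, 0.1380, 0.1880, 0.1420, 0.1270], E[r] = 0.2980, γ^t·E[r] = 0.190720, running G = 0.858720
t=3: π = [0.2744, 0.1269, 0.1394, 0.1871, 0.1446, 0.1276], E[r] = 0.3173, γ^t·E[r] = 0.162458, running G = 1.021178
t=4: π = [0.2746, 0.1272, 0.1394, 0.1873, 0.1441, 0.1274], E[r] = 0.3148, γ^t·E[r] = 0.128922, running G = 1.150099
t=5: π = [0.2745, 0.1272, 0.1394, 0.1873, 0.1442, 0.1275], E[r] = 0.3152, γ^t·E[r] = 0.103280, running G = 1.253379
t=6: π = [0.2745, 0.1272, 0.1394, 0.1873, 0.1442, 0.1275], E[r] = 0.3151, γ^t·E[r] = 0.082598, running G = 1.335978
t=7: π = [0.2745, 0.1272, 0.1394, 0.1873, 0.1442, 0.1275], E[r] = 0.3151, γ^t·E[r] = 0.066082, running G = 1.402060
t=8: π = [0.2745, 0.1272, 0.1394, 0.1873, 0.1442, 0.1275], E[r] = 0.3151, γ^t·E[r] = 0.052865, running G = 1.454925

G = 1.4549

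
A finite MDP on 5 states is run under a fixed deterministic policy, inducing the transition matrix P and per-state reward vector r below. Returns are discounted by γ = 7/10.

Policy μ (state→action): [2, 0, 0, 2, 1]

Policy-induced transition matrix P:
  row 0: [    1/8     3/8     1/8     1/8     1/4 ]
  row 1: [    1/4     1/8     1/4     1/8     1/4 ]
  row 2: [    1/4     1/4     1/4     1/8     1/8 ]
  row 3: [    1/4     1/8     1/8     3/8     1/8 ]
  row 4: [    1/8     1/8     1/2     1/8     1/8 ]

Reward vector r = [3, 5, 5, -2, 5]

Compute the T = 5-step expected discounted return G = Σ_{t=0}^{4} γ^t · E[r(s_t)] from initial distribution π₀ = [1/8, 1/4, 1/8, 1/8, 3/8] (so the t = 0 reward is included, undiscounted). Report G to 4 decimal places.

t=0: π = [0.1250, 0.2500, 0.1250, 0.1250, 0.3750], E[r] = 3.8750, γ^t·E[r] = 3.875000, running G = 3.875000
t=1: π = [0.1875, 0.1719, 0.3125, 0.1563, 0.1719], E[r] = 3.5313, γ^t·E[r] = 2.471875, running G = 6.346875
t=2: π = [0.2051, 0.2109, 0.2500, 0.1641, 0.1699], E[r] = 3.4414, γ^t·E[r] = 1.686289, running G = 8.033164
t=3: π = [0.2031, 0.2075, 0.2463, 0.1660, 0.1770], E[r] = 3.4316, γ^t·E[r] = 1.177053, running G = 9.210217
t=4: π = [0.2025, 0.2066, 0.2481, 0.1665, 0.1763], E[r] = 3.4295, γ^t·E[r] = 0.823424, running G = 10.033641

G = 10.0336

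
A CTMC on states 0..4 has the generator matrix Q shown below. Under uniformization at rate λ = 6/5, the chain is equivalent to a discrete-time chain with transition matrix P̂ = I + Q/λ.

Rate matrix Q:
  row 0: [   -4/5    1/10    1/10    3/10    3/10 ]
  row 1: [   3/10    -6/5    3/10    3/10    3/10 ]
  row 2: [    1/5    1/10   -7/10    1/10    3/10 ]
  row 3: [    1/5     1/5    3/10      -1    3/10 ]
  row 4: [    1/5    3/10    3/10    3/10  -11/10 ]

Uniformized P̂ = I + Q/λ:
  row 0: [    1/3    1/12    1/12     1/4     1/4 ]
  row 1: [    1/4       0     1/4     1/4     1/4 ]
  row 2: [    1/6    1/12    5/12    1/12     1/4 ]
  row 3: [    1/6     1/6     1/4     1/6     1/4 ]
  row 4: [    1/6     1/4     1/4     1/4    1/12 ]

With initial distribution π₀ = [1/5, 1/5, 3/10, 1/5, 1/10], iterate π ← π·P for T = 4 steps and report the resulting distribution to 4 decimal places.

π = [0.2124, 0.1248, 0.2575, 0.1911, 0.2142]

t=0: π = [0.2000, 0.2000, 0.3000, 0.2000, 0.1000]
t=1: π = [0.2167, 0.1000, 0.2667, 0.1833, 0.2333]
t=2: π = [0.2111, 0.1292, 0.2583, 0.1903, 0.2111]
t=3: π = [0.2126, 0.1236, 0.2579, 0.1911, 0.2148]
t=4: π = [0.2124, 0.1248, 0.2575, 0.1911, 0.2142]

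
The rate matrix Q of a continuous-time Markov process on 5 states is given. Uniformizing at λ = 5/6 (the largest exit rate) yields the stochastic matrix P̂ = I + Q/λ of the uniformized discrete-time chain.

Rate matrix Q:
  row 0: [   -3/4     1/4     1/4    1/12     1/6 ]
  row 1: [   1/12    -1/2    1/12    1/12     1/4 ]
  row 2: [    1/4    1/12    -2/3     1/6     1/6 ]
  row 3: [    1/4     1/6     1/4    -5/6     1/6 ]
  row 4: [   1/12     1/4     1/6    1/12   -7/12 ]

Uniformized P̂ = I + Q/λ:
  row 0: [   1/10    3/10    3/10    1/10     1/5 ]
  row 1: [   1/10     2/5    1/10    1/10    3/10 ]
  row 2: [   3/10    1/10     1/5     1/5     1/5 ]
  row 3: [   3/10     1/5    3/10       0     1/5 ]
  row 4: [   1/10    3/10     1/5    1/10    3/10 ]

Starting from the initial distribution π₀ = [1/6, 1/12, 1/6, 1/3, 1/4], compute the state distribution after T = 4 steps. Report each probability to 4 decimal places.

π = [0.1620, 0.2763, 0.1999, 0.1093, 0.2526]

t=0: π = [0.1667, 0.0833, 0.1667, 0.3333, 0.2500]
t=1: π = [0.2000, 0.2417, 0.2417, 0.0833, 0.2333]
t=2: π = [0.1650, 0.2675, 0.2042, 0.1158, 0.2475]
t=3: π = [0.1640, 0.2743, 0.2013, 0.1088, 0.2515]
t=4: π = [0.1620, 0.2763, 0.1999, 0.1093, 0.2526]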